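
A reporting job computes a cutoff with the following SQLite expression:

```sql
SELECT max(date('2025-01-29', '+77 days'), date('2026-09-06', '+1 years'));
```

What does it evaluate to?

date('2025-01-29', '+77 days') → 2025-04-16.
date('2026-09-06', '+1 years') → 2027-09-06.
Later of the two is 2027-09-06.

2027-09-06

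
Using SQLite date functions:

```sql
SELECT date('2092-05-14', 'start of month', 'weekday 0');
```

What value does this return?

`start of month` rewinds 2092-05-14 to 2092-05-01.
`weekday 0` advances to the next Sunday; 2092-05-01 is a Thursday, so it moves forward to 2092-05-04.

2092-05-04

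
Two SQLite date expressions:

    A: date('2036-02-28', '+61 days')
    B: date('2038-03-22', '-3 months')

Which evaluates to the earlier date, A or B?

A = 2036-04-29.
B = 2037-12-22.
A is earlier.

A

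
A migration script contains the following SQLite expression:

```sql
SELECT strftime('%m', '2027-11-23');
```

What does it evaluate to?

11

`%m` extracts the 2-digit month (01-12): 11.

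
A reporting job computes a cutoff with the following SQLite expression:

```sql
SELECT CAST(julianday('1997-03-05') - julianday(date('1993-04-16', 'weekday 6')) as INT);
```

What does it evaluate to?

1418

`weekday 6` advances to the next Saturday; 1993-04-16 is a Friday, so it moves forward to 1993-04-17.
13 days remain in April 1993 after the 17th (30 − 17).
Full months from May 1993 through February 1997 contribute their day counts.
Then 5 days into March 1997.
Total: 13 + 31 + 30 + 31 + 31 + 30 + 31 + 30 + 31 + 31 + 28 + 31 + 30 + 31 + 30 + 31 + 31 + 30 + 31 + 30 + 31 + 31 + 28 + 31 + 30 + 31 + 30 + 31 + 31 + 30 + 31 + 30 + 31 + 31 + 29 + 31 + 30 + 31 + 30 + 31 + 31 + 30 + 31 + 30 + 31 + 31 + 28 + 5 = 1418.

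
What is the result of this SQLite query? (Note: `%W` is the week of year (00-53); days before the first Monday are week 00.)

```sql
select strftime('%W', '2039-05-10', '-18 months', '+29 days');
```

First apply '-18 months', '+29 days': 2039-05-10 → 2037-12-09.
2037-12-09 is a Wednesday. SQLite's %W counts Mondays since the year started; the result is 49.

49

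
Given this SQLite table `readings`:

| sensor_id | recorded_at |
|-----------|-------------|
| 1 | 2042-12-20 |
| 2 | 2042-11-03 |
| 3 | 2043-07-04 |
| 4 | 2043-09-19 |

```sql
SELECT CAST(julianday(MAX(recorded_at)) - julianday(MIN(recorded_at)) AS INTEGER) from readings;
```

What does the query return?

320

MIN = 2042-11-03, MAX = 2043-09-19.
27 days remain in November 2042 after the 3rd (30 − 3).
Full months from December 2042 through August 2043 contribute their day counts.
Then 19 days into September 2043.
Total: 27 + 31 + 31 + 28 + 31 + 30 + 31 + 30 + 31 + 31 + 19 = 320.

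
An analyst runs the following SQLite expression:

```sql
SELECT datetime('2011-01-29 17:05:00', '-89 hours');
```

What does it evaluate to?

2011-01-26 00:05:00

-89 hours from 2011-01-29 17:05:00 is 2011-01-26 00:05:00 (crosses midnight).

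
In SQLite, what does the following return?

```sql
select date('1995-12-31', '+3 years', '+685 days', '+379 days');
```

Adding +3 years to 1995-12-31 gives 1998-12-31.
Applying '+685 days' to 1998-12-31: counting 685 days forward gives 2000-11-15.
Applying '+379 days' to 2000-11-15: counting 379 days forward gives 2001-11-29.

2001-11-29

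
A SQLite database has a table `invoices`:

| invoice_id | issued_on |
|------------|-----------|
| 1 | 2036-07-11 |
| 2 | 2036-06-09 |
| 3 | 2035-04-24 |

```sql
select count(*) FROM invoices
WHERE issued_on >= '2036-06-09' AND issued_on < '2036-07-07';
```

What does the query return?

1

Rows in [2036-06-09, 2036-07-07): 2036-06-09 → 1 row.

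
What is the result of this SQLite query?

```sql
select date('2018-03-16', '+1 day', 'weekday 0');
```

Advancing 1 more day within March lands on 2018-03-17.
`weekday 0` advances to the next Sunday; 2018-03-17 is a Saturday, so it moves forward to 2018-03-18.

2018-03-18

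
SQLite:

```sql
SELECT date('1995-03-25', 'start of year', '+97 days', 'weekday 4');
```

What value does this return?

`start of year` rewinds 1995-03-25 to 1995-01-01.
Applying '+97 days' to 1995-01-01: counting 97 days forward gives 1995-04-08.
`weekday 4` advances to the next Thursday; 1995-04-08 is a Saturday, so it moves forward to 1995-04-13.

1995-04-13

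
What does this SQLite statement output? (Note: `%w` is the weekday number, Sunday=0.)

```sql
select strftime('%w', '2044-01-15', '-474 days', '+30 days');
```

2

First apply '-474 days', '+30 days': 2044-01-15 → 2042-10-28.
2042-10-28 is a Tuesday; with Sunday=0 that is 2.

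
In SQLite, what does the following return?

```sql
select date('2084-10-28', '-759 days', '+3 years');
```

2085-09-30

Applying '-759 days' to 2084-10-28: counting 759 days back gives 2082-09-30.
Adding +3 years to 2082-09-30 gives 2085-09-30.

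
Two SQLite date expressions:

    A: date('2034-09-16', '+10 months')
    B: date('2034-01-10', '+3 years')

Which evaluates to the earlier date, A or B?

A = 2035-07-16.
B = 2037-01-10.
A is earlier.

A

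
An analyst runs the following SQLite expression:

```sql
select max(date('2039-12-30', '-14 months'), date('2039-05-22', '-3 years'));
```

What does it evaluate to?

date('2039-12-30', '-14 months') → 2038-10-30.
date('2039-05-22', '-3 years') → 2036-05-22.
Later of the two is 2038-10-30.

2038-10-30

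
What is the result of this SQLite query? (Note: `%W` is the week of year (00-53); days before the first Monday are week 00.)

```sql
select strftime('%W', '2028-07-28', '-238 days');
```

48

First apply '-238 days': 2028-07-28 → 2027-12-03.
2027-12-03 is a Friday. SQLite's %W counts Mondays since the year started; the result is 48.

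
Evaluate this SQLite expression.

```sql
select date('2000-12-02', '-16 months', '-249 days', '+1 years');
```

Adding -16 months to 2000-12-02 gives 1999-08-02.
Applying '-249 days' to 1999-08-02: counting 249 days back gives 1998-11-26.
Adding +1 year to 1998-11-26 gives 1999-11-26.

1999-11-26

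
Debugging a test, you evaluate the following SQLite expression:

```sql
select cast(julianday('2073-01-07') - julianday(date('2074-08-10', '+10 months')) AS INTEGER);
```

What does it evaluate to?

-884

Adding +10 months to 2074-08-10 gives 2075-06-10.
24 days remain in January 2073 after the 7th (31 − 7).
Full months from February 2073 through May 2075 contribute their day counts.
Then 10 days into June 2075.
Total: 24 + 28 + 31 + 30 + 31 + 30 + 31 + 31 + 30 + 31 + 30 + 31 + 31 + 28 + 31 + 30 + 31 + 30 + 31 + 31 + 30 + 31 + 30 + 31 + 31 + 28 + 31 + 30 + 31 + 10 = 884.
The subtraction is earlier − later, so the result is −884 → -884.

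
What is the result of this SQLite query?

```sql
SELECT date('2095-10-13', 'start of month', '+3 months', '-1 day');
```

2095-12-31

`start of month` rewinds 2095-10-13 to 2095-10-01.
Adding +3 months to 2095-10-01 gives 2096-01-01.
Going back 1 day from 2096-01-01 reaches 2095-12-31 (last day of December, 31 days).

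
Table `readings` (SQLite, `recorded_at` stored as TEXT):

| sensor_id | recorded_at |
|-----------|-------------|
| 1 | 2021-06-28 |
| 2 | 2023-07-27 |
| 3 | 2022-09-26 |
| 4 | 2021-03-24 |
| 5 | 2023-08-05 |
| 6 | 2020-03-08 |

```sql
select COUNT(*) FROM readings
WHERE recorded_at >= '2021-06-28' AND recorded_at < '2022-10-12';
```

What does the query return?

2

Rows in [2021-06-28, 2022-10-12): 2021-06-28, 2022-09-26 → 2 rows.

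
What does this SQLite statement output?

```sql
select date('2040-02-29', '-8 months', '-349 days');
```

2038-07-15

Adding -8 months to 2040-02-29 gives 2039-06-29.
Applying '-349 days' to 2039-06-29: counting 349 days back gives 2038-07-15.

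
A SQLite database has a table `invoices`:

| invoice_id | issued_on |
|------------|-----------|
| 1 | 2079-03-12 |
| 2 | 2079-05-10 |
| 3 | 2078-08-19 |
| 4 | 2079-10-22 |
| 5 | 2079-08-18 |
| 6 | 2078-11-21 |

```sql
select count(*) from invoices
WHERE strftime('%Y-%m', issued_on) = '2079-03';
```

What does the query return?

Rows with year-month 2079-03: 2079-03-12 → 1.

1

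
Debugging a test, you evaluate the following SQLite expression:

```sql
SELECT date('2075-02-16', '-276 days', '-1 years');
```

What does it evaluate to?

2073-05-16

Applying '-276 days' to 2075-02-16: counting 276 days back gives 2074-05-16.
Adding -1 year to 2074-05-16 gives 2073-05-16.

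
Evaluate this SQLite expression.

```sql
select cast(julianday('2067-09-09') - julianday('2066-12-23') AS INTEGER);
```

260

8 days remain in December 2066 after the 23rd (31 − 23).
Full months from January 2067 through August 2067 contribute their day counts.
Then 9 days into September 2067.
Total: 8 + 31 + 28 + 31 + 30 + 31 + 30 + 31 + 31 + 9 = 260.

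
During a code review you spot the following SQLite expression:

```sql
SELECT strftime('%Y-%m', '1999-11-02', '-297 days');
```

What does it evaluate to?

1999-01

First apply '-297 days': 1999-11-02 → 1999-01-09.
`%Y-%m` extracts the year-month: 1999-01.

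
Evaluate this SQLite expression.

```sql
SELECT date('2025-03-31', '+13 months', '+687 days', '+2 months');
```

2028-05-18

Adding +13 months to 2025-03-31 targets 2026-04-31. April 2026 has only 30 days, so SQLite normalizes the 1-day overflow forward to 2026-05-01.
Applying '+687 days' to 2026-05-01: counting 687 days forward gives 2028-03-18.
Adding +2 months to 2028-03-18 gives 2028-05-18.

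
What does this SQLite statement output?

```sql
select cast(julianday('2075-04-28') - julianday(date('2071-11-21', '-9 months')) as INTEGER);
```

Adding -9 months to 2071-11-21 gives 2071-02-21.
7 days remain in February 2071 after the 21st (28 − 21).
Full months from March 2071 through March 2075 contribute their day counts.
Then 28 days into April 2075.
Total: 7 + 31 + 30 + 31 + 30 + 31 + 31 + 30 + 31 + 30 + 31 + 31 + 29 + 31 + 30 + 31 + 30 + 31 + 31 + 30 + 31 + 30 + 31 + 31 + 28 + 31 + 30 + 31 + 30 + 31 + 31 + 30 + 31 + 30 + 31 + 31 + 28 + 31 + 30 + 31 + 30 + 31 + 31 + 30 + 31 + 30 + 31 + 31 + 28 + 31 + 28 = 1527.

1527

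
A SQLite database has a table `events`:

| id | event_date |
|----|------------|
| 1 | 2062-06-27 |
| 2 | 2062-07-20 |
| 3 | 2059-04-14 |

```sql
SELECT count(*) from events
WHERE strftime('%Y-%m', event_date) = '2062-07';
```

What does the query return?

Rows with year-month 2062-07: 2062-07-20 → 1.

1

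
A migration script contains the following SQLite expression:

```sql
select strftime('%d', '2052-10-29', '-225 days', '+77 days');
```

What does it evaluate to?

First apply '-225 days', '+77 days': 2052-10-29 → 2052-06-03.
`%d` extracts the 2-digit day of month: 03.

03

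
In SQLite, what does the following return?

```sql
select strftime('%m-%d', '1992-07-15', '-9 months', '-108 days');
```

First apply '-9 months', '-108 days': 1992-07-15 → 1991-06-29.
`%m-%d` extracts the month-day: 06-29.

06-29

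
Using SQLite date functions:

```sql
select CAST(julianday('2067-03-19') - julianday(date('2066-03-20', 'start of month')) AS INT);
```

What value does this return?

`start of month` rewinds 2066-03-20 to 2066-03-01.
30 days remain in March 2066 after the 1st (31 − 1).
Full months from April 2066 through February 2067 contribute their day counts.
Then 19 days into March 2067.
Total: 30 + 30 + 31 + 30 + 31 + 31 + 30 + 31 + 30 + 31 + 31 + 28 + 19 = 383.

383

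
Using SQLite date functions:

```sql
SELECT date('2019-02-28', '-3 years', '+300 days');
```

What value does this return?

2016-12-24

Adding -3 years to 2019-02-28 gives 2016-02-28.
Applying '+300 days' to 2016-02-28: counting 300 days forward gives 2016-12-24.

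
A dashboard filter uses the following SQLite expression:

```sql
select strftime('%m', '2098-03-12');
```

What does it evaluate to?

`%m` extracts the 2-digit month (01-12): 03.

03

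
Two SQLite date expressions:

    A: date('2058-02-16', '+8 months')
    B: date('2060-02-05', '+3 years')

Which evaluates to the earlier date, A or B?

A

A = 2058-10-16.
B = 2063-02-05.
A is earlier.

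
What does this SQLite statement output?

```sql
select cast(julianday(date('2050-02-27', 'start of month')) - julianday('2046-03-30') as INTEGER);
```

1404

`start of month` rewinds 2050-02-27 to 2050-02-01.
1 day remains in March 2046 after the 30th (31 − 30).
Full months from April 2046 through January 2050 contribute their day counts.
Then 1 day into February 2050.
Total: 1 + 30 + 31 + 30 + 31 + 31 + 30 + 31 + 30 + 31 + 31 + 28 + 31 + 30 + 31 + 30 + 31 + 31 + 30 + 31 + 30 + 31 + 31 + 29 + 31 + 30 + 31 + 30 + 31 + 31 + 30 + 31 + 30 + 31 + 31 + 28 + 31 + 30 + 31 + 30 + 31 + 31 + 30 + 31 + 30 + 31 + 31 + 1 = 1404.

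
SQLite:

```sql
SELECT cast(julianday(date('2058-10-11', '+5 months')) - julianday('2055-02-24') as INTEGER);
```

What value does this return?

Adding +5 months to 2058-10-11 gives 2059-03-11.
4 days remain in February 2055 after the 24th (28 − 24).
Full months from March 2055 through February 2059 contribute their day counts.
Then 11 days into March 2059.
Total: 4 + 31 + 30 + 31 + 30 + 31 + 31 + 30 + 31 + 30 + 31 + 31 + 29 + 31 + 30 + 31 + 30 + 31 + 31 + 30 + 31 + 30 + 31 + 31 + 28 + 31 + 30 + 31 + 30 + 31 + 31 + 30 + 31 + 30 + 31 + 31 + 28 + 31 + 30 + 31 + 30 + 31 + 31 + 30 + 31 + 30 + 31 + 31 + 28 + 11 = 1476.

1476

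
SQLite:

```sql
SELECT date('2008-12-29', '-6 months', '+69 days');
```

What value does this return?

2008-09-06

Adding -6 months to 2008-12-29 gives 2008-06-29.
Applying '+69 days' to 2008-06-29: counting 69 days forward gives 2008-09-06.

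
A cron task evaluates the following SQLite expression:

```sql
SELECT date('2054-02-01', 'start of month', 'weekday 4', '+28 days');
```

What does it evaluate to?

2054-03-05

`start of month` rewinds 2054-02-01 to 2054-02-01.
`weekday 4` advances to the next Thursday; 2054-02-01 is a Sunday, so it moves forward to 2054-02-05.
February 2054 has 28 days; 23 remain after the 5th, so 24 days reach 2054-03-01.
Advancing 4 more days within March lands on 2054-03-05.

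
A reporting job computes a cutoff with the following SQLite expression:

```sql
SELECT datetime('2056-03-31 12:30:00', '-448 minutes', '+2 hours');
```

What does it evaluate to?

448 minutes = 7h 28m; -448 minutes from 2056-03-31 12:30:00 is 2056-03-31 05:02:00.
+2 hours from 2056-03-31 05:02:00 is 2056-03-31 07:02:00.

2056-03-31 07:02:00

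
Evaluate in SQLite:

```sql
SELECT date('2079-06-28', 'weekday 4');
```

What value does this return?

`weekday 4` advances to the next Thursday; 2079-06-28 is a Wednesday, so it moves forward to 2079-06-29.

2079-06-29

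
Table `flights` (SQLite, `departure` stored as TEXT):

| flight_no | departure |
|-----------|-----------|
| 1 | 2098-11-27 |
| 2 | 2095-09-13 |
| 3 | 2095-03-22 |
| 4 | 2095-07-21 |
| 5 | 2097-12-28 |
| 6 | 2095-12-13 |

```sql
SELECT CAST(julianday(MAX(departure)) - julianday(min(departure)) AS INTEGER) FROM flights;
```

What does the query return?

1346

MIN = 2095-03-22, MAX = 2098-11-27.
9 days remain in March 2095 after the 22nd (31 − 22).
Full months from April 2095 through October 2098 contribute their day counts.
Then 27 days into November 2098.
Total: 9 + 30 + 31 + 30 + 31 + 31 + 30 + 31 + 30 + 31 + 31 + 29 + 31 + 30 + 31 + 30 + 31 + 31 + 30 + 31 + 30 + 31 + 31 + 28 + 31 + 30 + 31 + 30 + 31 + 31 + 30 + 31 + 30 + 31 + 31 + 28 + 31 + 30 + 31 + 30 + 31 + 31 + 30 + 31 + 27 = 1346.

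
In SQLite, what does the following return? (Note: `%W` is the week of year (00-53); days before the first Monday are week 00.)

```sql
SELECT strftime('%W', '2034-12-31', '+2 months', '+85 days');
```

21

First apply '+2 months', '+85 days': 2034-12-31 → 2035-05-27.
2035-05-27 is a Sunday. SQLite's %W counts Mondays since the year started; the result is 21.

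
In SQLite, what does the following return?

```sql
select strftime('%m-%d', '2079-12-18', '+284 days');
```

09-27

First apply '+284 days': 2079-12-18 → 2080-09-27.
`%m-%d` extracts the month-day: 09-27.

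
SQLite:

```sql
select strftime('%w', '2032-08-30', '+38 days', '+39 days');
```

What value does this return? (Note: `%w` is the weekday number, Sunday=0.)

First apply '+38 days', '+39 days': 2032-08-30 → 2032-11-15.
2032-11-15 is a Monday; with Sunday=0 that is 1.

1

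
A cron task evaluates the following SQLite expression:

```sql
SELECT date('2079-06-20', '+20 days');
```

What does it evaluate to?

2079-07-10

June 2079 has 30 days; 10 remain after the 20th, so 11 days reach 2079-07-01.
Advancing 9 more days within July lands on 2079-07-10.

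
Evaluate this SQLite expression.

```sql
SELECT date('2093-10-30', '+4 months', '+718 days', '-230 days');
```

Adding +4 months to 2093-10-30 targets 2094-02-30. February 2094 has only 28 days, so SQLite normalizes the 2-day overflow forward to 2094-03-02.
Applying '+718 days' to 2094-03-02: counting 718 days forward gives 2096-02-18.
Applying '-230 days' to 2096-02-18: counting 230 days back gives 2095-07-03.

2095-07-03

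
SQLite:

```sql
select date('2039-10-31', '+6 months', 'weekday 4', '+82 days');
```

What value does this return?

Adding +6 months to 2039-10-31 targets 2040-04-31. April 2040 has only 30 days, so SQLite normalizes the 1-day overflow forward to 2040-05-01.
`weekday 4` advances to the next Thursday; 2040-05-01 is a Tuesday, so it moves forward to 2040-05-03.
Applying '+82 days' to 2040-05-03: counting 82 days forward gives 2040-07-24.

2040-07-24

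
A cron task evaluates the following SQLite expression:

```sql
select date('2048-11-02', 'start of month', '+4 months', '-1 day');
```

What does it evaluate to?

2049-02-28

`start of month` rewinds 2048-11-02 to 2048-11-01.
Adding +4 months to 2048-11-01 gives 2049-03-01.
Going back 1 day from 2049-03-01 reaches 2049-02-28 (last day of February, 28 days).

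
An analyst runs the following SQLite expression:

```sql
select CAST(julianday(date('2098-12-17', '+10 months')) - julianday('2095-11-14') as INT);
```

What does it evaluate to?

1433

Adding +10 months to 2098-12-17 gives 2099-10-17.
16 days remain in November 2095 after the 14th (30 − 14).
Full months from December 2095 through September 2099 contribute their day counts.
Then 17 days into October 2099.
Total: 16 + 31 + 31 + 29 + 31 + 30 + 31 + 30 + 31 + 31 + 30 + 31 + 30 + 31 + 31 + 28 + 31 + 30 + 31 + 30 + 31 + 31 + 30 + 31 + 30 + 31 + 31 + 28 + 31 + 30 + 31 + 30 + 31 + 31 + 30 + 31 + 30 + 31 + 31 + 28 + 31 + 30 + 31 + 30 + 31 + 31 + 30 + 17 = 1433.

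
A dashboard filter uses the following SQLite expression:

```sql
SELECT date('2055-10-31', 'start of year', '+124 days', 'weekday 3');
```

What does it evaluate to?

2055-05-05

`start of year` rewinds 2055-10-31 to 2055-01-01.
Applying '+124 days' to 2055-01-01: counting 124 days forward gives 2055-05-05.
`weekday 3` advances to the next Wednesday; 2055-05-05 is already a Wednesday, so it stays at 2055-05-05.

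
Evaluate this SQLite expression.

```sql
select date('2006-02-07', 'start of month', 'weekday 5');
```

`start of month` rewinds 2006-02-07 to 2006-02-01.
`weekday 5` advances to the next Friday; 2006-02-01 is a Wednesday, so it moves forward to 2006-02-03.

2006-02-03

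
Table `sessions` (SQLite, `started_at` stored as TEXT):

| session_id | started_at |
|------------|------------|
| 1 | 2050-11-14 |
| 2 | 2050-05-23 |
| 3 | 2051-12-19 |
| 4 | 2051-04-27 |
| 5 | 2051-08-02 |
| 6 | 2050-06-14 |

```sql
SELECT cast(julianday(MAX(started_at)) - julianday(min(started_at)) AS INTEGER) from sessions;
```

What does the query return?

575

MIN = 2050-05-23, MAX = 2051-12-19.
8 days remain in May 2050 after the 23rd (31 − 23).
Full months from June 2050 through November 2051 contribute their day counts.
Then 19 days into December 2051.
Total: 8 + 30 + 31 + 31 + 30 + 31 + 30 + 31 + 31 + 28 + 31 + 30 + 31 + 30 + 31 + 31 + 30 + 31 + 30 + 19 = 575.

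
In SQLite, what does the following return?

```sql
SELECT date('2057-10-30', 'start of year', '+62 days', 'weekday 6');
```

2057-03-10

`start of year` rewinds 2057-10-30 to 2057-01-01.
Applying '+62 days' to 2057-01-01: counting 62 days forward gives 2057-03-04.
`weekday 6` advances to the next Saturday; 2057-03-04 is a Sunday, so it moves forward to 2057-03-10.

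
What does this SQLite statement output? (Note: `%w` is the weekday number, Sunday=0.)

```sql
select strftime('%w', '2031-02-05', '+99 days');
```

4

First apply '+99 days': 2031-02-05 → 2031-05-15.
2031-05-15 is a Thursday; with Sunday=0 that is 4.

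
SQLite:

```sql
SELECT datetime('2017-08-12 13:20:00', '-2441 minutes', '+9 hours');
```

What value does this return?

2441 minutes = 40h 41m; -2441 minutes from 2017-08-12 13:20:00 is 2017-08-10 20:39:00 (crosses midnight).
+9 hours from 2017-08-10 20:39:00 is 2017-08-11 05:39:00 (crosses midnight).

2017-08-11 05:39:00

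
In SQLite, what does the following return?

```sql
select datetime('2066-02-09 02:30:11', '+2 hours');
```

2066-02-09 04:30:11

+2 hours from 2066-02-09 02:30:11 is 2066-02-09 04:30:11.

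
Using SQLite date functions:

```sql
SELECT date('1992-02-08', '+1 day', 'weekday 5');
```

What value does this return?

1992-02-14

Advancing 1 more day within February lands on 1992-02-09.
`weekday 5` advances to the next Friday; 1992-02-09 is a Sunday, so it moves forward to 1992-02-14.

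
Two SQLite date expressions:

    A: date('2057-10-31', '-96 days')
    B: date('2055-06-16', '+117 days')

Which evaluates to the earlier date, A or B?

B

A = 2057-07-27.
B = 2055-10-11.
B is earlier.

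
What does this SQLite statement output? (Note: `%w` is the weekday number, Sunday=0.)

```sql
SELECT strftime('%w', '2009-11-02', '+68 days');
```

6

First apply '+68 days': 2009-11-02 → 2010-01-09.
2010-01-09 is a Saturday; with Sunday=0 that is 6.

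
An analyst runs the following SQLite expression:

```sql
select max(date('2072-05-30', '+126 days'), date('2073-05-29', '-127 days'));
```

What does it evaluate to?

date('2072-05-30', '+126 days') → 2072-10-03.
date('2073-05-29', '-127 days') → 2073-01-22.
Later of the two is 2073-01-22.

2073-01-22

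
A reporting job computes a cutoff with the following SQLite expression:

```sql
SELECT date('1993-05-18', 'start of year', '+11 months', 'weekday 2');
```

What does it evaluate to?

1993-12-07

`start of year` rewinds 1993-05-18 to 1993-01-01.
Adding +11 months to 1993-01-01 gives 1993-12-01.
`weekday 2` advances to the next Tuesday; 1993-12-01 is a Wednesday, so it moves forward to 1993-12-07.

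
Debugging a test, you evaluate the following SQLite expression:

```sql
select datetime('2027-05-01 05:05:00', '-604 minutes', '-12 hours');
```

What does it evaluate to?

604 minutes = 10h 4m; -604 minutes from 2027-05-01 05:05:00 is 2027-04-30 19:01:00 (crosses midnight).
-12 hours from 2027-04-30 19:01:00 is 2027-04-30 07:01:00.

2027-04-30 07:01:00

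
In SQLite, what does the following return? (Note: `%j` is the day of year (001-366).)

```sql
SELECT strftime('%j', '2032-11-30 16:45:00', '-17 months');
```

181

First apply '-17 months': 2032-11-30 16:45:00 → 2031-06-30 16:45:00.
Day-of-year for 2031-06-30: days since 2031-01-01 inclusive = 181, zero-padded to 181.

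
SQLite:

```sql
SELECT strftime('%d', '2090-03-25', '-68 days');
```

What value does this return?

16

First apply '-68 days': 2090-03-25 → 2090-01-16.
`%d` extracts the 2-digit day of month: 16.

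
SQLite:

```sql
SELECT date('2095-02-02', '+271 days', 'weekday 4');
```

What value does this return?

2095-11-03

Applying '+271 days' to 2095-02-02: counting 271 days forward gives 2095-10-31.
`weekday 4` advances to the next Thursday; 2095-10-31 is a Monday, so it moves forward to 2095-11-03.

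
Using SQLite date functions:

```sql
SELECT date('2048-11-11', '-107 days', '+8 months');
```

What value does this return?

2049-03-27

Applying '-107 days' to 2048-11-11: counting 107 days back gives 2048-07-27.
Adding +8 months to 2048-07-27 gives 2049-03-27.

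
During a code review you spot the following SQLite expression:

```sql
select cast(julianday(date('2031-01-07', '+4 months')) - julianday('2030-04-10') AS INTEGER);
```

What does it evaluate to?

Adding +4 months to 2031-01-07 gives 2031-05-07.
20 days remain in April 2030 after the 10th (30 − 10).
Full months from May 2030 through April 2031 contribute their day counts.
Then 7 days into May 2031.
Total: 20 + 31 + 30 + 31 + 31 + 30 + 31 + 30 + 31 + 31 + 28 + 31 + 30 + 7 = 392.

392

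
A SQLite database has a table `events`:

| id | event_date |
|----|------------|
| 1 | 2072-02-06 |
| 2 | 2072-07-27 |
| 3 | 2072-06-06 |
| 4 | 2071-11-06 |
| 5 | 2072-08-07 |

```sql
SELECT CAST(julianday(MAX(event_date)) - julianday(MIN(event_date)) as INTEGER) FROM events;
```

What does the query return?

275

MIN = 2071-11-06, MAX = 2072-08-07.
24 days remain in November 2071 after the 6th (30 − 6).
Full months from December 2071 through July 2072 contribute their day counts.
Then 7 days into August 2072.
Total: 24 + 31 + 31 + 29 + 31 + 30 + 31 + 30 + 31 + 7 = 275.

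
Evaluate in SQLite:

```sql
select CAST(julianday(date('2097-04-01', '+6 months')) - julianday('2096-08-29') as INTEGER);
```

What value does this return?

Adding +6 months to 2097-04-01 gives 2097-10-01.
2 days remain in August 2096 after the 29th (31 − 29).
Full months from September 2096 through September 2097 contribute their day counts.
Then 1 day into October 2097.
Total: 2 + 30 + 31 + 30 + 31 + 31 + 28 + 31 + 30 + 31 + 30 + 31 + 31 + 30 + 1 = 398.

398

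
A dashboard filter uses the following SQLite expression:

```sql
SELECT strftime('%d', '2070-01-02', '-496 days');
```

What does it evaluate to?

First apply '-496 days': 2070-01-02 → 2068-08-24.
`%d` extracts the 2-digit day of month: 24.

24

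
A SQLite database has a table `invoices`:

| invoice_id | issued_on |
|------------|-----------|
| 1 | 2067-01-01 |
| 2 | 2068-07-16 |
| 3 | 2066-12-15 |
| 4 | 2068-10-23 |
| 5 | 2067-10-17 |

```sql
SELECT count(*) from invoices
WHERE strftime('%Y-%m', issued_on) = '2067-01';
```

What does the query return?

Rows with year-month 2067-01: 2067-01-01 → 1.

1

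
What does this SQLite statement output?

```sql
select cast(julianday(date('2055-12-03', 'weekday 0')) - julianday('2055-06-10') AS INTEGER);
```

178

`weekday 0` advances to the next Sunday; 2055-12-03 is a Friday, so it moves forward to 2055-12-05.
20 days remain in June 2055 after the 10th (30 − 10).
July 2055: 31 days.
August 2055: 31 days.
September 2055: 30 days.
October 2055: 31 days.
November 2055: 30 days.
Then 5 days into December 2055.
Total: 20 + 31 + 31 + 30 + 31 + 30 + 5 = 178.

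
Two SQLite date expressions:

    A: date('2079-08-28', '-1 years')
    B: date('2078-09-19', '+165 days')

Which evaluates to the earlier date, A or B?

A

A = 2078-08-28.
B = 2079-03-03.
A is earlier.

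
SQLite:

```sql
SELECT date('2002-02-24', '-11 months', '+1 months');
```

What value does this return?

Adding -11 months to 2002-02-24 gives 2001-03-24.
Adding +1 month to 2001-03-24 gives 2001-04-24.

2001-04-24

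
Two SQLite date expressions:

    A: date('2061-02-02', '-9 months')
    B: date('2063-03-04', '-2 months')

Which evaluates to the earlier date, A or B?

A = 2060-05-02.
B = 2063-01-04.
A is earlier.

A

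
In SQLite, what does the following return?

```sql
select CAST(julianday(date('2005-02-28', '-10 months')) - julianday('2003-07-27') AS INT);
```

Adding -10 months to 2005-02-28 gives 2004-04-28.
4 days remain in July 2003 after the 27th (31 − 27).
Full months from August 2003 through March 2004 contribute their day counts.
Then 28 days into April 2004.
Total: 4 + 31 + 30 + 31 + 30 + 31 + 31 + 29 + 31 + 28 = 276.

276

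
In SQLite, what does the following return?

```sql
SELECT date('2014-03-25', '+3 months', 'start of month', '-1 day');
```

2014-05-31

Adding +3 months to 2014-03-25 gives 2014-06-25.
`start of month` rewinds 2014-06-25 to 2014-06-01.
Going back 1 day from 2014-06-01 reaches 2014-05-31 (last day of May, 31 days).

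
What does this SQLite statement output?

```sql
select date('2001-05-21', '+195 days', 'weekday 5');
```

2001-12-07

Applying '+195 days' to 2001-05-21: counting 195 days forward gives 2001-12-02.
`weekday 5` advances to the next Friday; 2001-12-02 is a Sunday, so it moves forward to 2001-12-07.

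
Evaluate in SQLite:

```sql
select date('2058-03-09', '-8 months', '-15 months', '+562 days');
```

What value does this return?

Adding -8 months to 2058-03-09 gives 2057-07-09.
Adding -15 months to 2057-07-09 gives 2056-04-09.
Applying '+562 days' to 2056-04-09: counting 562 days forward gives 2057-10-23.

2057-10-23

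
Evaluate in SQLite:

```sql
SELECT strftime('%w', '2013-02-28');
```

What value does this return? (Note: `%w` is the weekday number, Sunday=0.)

4

2013-02-28 is a Thursday; with Sunday=0 that is 4.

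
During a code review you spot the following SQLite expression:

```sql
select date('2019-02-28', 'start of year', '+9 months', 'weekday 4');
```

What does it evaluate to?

2019-10-03

`start of year` rewinds 2019-02-28 to 2019-01-01.
Adding +9 months to 2019-01-01 gives 2019-10-01.
`weekday 4` advances to the next Thursday; 2019-10-01 is a Tuesday, so it moves forward to 2019-10-03.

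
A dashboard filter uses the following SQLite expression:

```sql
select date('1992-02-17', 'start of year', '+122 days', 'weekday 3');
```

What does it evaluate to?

`start of year` rewinds 1992-02-17 to 1992-01-01.
Applying '+122 days' to 1992-01-01: counting 122 days forward gives 1992-05-02.
`weekday 3` advances to the next Wednesday; 1992-05-02 is a Saturday, so it moves forward to 1992-05-06.

1992-05-06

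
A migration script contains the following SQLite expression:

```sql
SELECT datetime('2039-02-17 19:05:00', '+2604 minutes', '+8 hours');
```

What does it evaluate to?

2039-02-19 22:29:00

2604 minutes = 43h 24m; +2604 minutes from 2039-02-17 19:05:00 is 2039-02-19 14:29:00 (crosses midnight).
+8 hours from 2039-02-19 14:29:00 is 2039-02-19 22:29:00.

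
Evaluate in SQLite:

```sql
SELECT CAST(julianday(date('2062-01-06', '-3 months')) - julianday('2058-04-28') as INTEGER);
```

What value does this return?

Adding -3 months to 2062-01-06 gives 2061-10-06.
2 days remain in April 2058 after the 28th (30 − 28).
Full months from May 2058 through September 2061 contribute their day counts.
Then 6 days into October 2061.
Total: 2 + 31 + 30 + 31 + 31 + 30 + 31 + 30 + 31 + 31 + 28 + 31 + 30 + 31 + 30 + 31 + 31 + 30 + 31 + 30 + 31 + 31 + 29 + 31 + 30 + 31 + 30 + 31 + 31 + 30 + 31 + 30 + 31 + 31 + 28 + 31 + 30 + 31 + 30 + 31 + 31 + 30 + 6 = 1257.

1257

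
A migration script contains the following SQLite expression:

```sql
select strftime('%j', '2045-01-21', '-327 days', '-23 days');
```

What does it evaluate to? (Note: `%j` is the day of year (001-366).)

037

First apply '-327 days', '-23 days': 2045-01-21 → 2044-02-06.
Day-of-year for 2044-02-06: days since 2044-01-01 inclusive = 37, zero-padded to 037.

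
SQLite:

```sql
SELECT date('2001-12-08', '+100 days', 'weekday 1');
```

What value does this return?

Applying '+100 days' to 2001-12-08: counting 100 days forward gives 2002-03-18.
`weekday 1` advances to the next Monday; 2002-03-18 is already a Monday, so it stays at 2002-03-18.

2002-03-18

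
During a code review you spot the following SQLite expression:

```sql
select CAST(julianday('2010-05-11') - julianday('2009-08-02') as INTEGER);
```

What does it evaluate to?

282

29 days remain in August 2009 after the 2nd (31 − 2).
Full months from September 2009 through April 2010 contribute their day counts.
Then 11 days into May 2010.
Total: 29 + 30 + 31 + 30 + 31 + 31 + 28 + 31 + 30 + 11 = 282.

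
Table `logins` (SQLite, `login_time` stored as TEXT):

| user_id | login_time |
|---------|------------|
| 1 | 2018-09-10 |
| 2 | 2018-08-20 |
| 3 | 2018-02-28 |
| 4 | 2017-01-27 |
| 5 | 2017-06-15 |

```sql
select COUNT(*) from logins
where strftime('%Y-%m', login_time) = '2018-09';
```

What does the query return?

Rows with year-month 2018-09: 2018-09-10 → 1.

1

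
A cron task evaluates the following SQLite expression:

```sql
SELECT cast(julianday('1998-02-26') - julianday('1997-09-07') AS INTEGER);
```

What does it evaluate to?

23 days remain in September 1997 after the 7th (30 − 7).
October 1997: 31 days.
November 1997: 30 days.
December 1997: 31 days.
January 1998: 31 days.
Then 26 days into February 1998.
Total: 23 + 31 + 30 + 31 + 31 + 26 = 172.

172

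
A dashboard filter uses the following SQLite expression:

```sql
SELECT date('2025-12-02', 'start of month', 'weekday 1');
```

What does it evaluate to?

2025-12-01

`start of month` rewinds 2025-12-02 to 2025-12-01.
`weekday 1` advances to the next Monday; 2025-12-01 is already a Monday, so it stays at 2025-12-01.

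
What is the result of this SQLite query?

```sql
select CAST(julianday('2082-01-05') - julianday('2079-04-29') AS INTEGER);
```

982

1 day remains in April 2079 after the 29th (30 − 29).
Full months from May 2079 through December 2081 contribute their day counts.
Then 5 days into January 2082.
Total: 1 + 31 + 30 + 31 + 31 + 30 + 31 + 30 + 31 + 31 + 29 + 31 + 30 + 31 + 30 + 31 + 31 + 30 + 31 + 30 + 31 + 31 + 28 + 31 + 30 + 31 + 30 + 31 + 31 + 30 + 31 + 30 + 31 + 5 = 982.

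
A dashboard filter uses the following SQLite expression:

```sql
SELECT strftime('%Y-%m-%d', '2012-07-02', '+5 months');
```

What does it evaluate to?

2012-12-02

First apply '+5 months': 2012-07-02 → 2012-12-02.
`%Y-%m-%d` extracts the ISO date: 2012-12-02.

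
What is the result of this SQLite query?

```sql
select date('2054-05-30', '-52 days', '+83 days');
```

Applying '-52 days' to 2054-05-30: counting 52 days back gives 2054-04-08.
Applying '+83 days' to 2054-04-08: counting 83 days forward gives 2054-06-30.

2054-06-30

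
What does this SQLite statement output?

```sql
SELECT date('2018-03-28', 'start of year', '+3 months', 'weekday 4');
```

`start of year` rewinds 2018-03-28 to 2018-01-01.
Adding +3 months to 2018-01-01 gives 2018-04-01.
`weekday 4` advances to the next Thursday; 2018-04-01 is a Sunday, so it moves forward to 2018-04-05.

2018-04-05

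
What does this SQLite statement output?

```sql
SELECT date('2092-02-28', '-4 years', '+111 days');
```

Adding -4 years to 2092-02-28 gives 2088-02-28.
Applying '+111 days' to 2088-02-28: counting 111 days forward gives 2088-06-18.

2088-06-18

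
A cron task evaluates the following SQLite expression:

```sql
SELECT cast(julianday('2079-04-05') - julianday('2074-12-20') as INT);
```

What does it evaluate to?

11 days remain in December 2074 after the 20th (31 − 20).
Full months from January 2075 through March 2079 contribute their day counts.
Then 5 days into April 2079.
Total: 11 + 31 + 28 + 31 + 30 + 31 + 30 + 31 + 31 + 30 + 31 + 30 + 31 + 31 + 29 + 31 + 30 + 31 + 30 + 31 + 31 + 30 + 31 + 30 + 31 + 31 + 28 + 31 + 30 + 31 + 30 + 31 + 31 + 30 + 31 + 30 + 31 + 31 + 28 + 31 + 30 + 31 + 30 + 31 + 31 + 30 + 31 + 30 + 31 + 31 + 28 + 31 + 5 = 1567.

1567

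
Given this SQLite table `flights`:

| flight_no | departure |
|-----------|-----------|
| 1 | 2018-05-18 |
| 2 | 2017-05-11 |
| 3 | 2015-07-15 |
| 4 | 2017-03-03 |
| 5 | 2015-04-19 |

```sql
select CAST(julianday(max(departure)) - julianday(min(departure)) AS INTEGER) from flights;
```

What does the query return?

MIN = 2015-04-19, MAX = 2018-05-18.
11 days remain in April 2015 after the 19th (30 − 19).
Full months from May 2015 through April 2018 contribute their day counts.
Then 18 days into May 2018.
Total: 11 + 31 + 30 + 31 + 31 + 30 + 31 + 30 + 31 + 31 + 29 + 31 + 30 + 31 + 30 + 31 + 31 + 30 + 31 + 30 + 31 + 31 + 28 + 31 + 30 + 31 + 30 + 31 + 31 + 30 + 31 + 30 + 31 + 31 + 28 + 31 + 30 + 18 = 1125.

1125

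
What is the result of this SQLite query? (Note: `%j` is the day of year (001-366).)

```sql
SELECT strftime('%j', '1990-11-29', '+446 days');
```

First apply '+446 days': 1990-11-29 → 1992-02-18.
Day-of-year for 1992-02-18: days since 1992-01-01 inclusive = 49, zero-padded to 049.

049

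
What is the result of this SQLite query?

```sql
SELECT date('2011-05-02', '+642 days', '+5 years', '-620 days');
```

Applying '+642 days' to 2011-05-02: counting 642 days forward gives 2013-02-02.
Adding +5 years to 2013-02-02 gives 2018-02-02.
Applying '-620 days' to 2018-02-02: counting 620 days back gives 2016-05-23.

2016-05-23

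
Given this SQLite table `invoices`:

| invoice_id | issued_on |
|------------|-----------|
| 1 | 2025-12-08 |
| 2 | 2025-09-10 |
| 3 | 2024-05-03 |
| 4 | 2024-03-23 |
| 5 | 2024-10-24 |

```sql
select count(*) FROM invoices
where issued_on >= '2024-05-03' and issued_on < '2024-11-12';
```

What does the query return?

Rows in [2024-05-03, 2024-11-12): 2024-05-03, 2024-10-24 → 2 rows.

2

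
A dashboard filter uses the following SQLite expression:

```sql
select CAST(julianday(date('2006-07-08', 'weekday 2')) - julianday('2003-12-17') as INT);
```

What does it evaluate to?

`weekday 2` advances to the next Tuesday; 2006-07-08 is a Saturday, so it moves forward to 2006-07-11.
14 days remain in December 2003 after the 17th (31 − 17).
Full months from January 2004 through June 2006 contribute their day counts.
Then 11 days into July 2006.
Total: 14 + 31 + 29 + 31 + 30 + 31 + 30 + 31 + 31 + 30 + 31 + 30 + 31 + 31 + 28 + 31 + 30 + 31 + 30 + 31 + 31 + 30 + 31 + 30 + 31 + 31 + 28 + 31 + 30 + 31 + 30 + 11 = 937.

937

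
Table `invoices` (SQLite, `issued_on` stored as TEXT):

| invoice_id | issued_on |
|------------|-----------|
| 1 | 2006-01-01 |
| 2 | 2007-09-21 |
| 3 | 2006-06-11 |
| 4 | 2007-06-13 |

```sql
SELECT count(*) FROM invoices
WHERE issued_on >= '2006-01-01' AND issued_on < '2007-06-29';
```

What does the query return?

3

Rows in [2006-01-01, 2007-06-29): 2006-01-01, 2006-06-11, 2007-06-13 → 3 rows.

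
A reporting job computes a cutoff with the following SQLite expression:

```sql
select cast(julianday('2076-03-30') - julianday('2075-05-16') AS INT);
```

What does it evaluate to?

319

15 days remain in May 2075 after the 16th (31 − 16).
Full months from June 2075 through February 2076 contribute their day counts.
Then 30 days into March 2076.
Total: 15 + 30 + 31 + 31 + 30 + 31 + 30 + 31 + 31 + 29 + 30 = 319.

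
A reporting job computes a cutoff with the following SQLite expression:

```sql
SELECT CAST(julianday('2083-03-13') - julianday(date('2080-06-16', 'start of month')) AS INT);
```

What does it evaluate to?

`start of month` rewinds 2080-06-16 to 2080-06-01.
29 days remain in June 2080 after the 1st (30 − 1).
Full months from July 2080 through February 2083 contribute their day counts.
Then 13 days into March 2083.
Total: 29 + 31 + 31 + 30 + 31 + 30 + 31 + 31 + 28 + 31 + 30 + 31 + 30 + 31 + 31 + 30 + 31 + 30 + 31 + 31 + 28 + 31 + 30 + 31 + 30 + 31 + 31 + 30 + 31 + 30 + 31 + 31 + 28 + 13 = 1015.

1015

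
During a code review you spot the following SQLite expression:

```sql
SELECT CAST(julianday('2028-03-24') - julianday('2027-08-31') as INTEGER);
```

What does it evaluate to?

0 days remain in August 2027 after the 31st (31 − 31).
Full months from September 2027 through February 2028 contribute their day counts.
Then 24 days into March 2028.
Total: 0 + 30 + 31 + 30 + 31 + 31 + 29 + 24 = 206.

206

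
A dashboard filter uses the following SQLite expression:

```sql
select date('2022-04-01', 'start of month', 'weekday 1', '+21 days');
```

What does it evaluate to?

2022-04-25

`start of month` rewinds 2022-04-01 to 2022-04-01.
`weekday 1` advances to the next Monday; 2022-04-01 is a Friday, so it moves forward to 2022-04-04.
Advancing 21 more days within April lands on 2022-04-25.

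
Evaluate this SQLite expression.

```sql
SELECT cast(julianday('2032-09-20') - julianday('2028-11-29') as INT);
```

1 day remains in November 2028 after the 29th (30 − 29).
Full months from December 2028 through August 2032 contribute their day counts.
Then 20 days into September 2032.
Total: 1 + 31 + 31 + 28 + 31 + 30 + 31 + 30 + 31 + 31 + 30 + 31 + 30 + 31 + 31 + 28 + 31 + 30 + 31 + 30 + 31 + 31 + 30 + 31 + 30 + 31 + 31 + 28 + 31 + 30 + 31 + 30 + 31 + 31 + 30 + 31 + 30 + 31 + 31 + 29 + 31 + 30 + 31 + 30 + 31 + 31 + 20 = 1391.

1391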